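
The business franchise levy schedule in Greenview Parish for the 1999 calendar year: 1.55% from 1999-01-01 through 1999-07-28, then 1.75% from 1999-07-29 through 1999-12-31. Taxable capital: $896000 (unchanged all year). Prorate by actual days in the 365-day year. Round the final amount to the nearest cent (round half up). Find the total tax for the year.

$14653.90

1999-01-01 to 1999-07-28: 209 days at 1.55% → $896000 × 1.55% × 209/365 = $7952.3068
1999-07-29 to 1999-12-31: 156 days at 1.75% → $896000 × 1.75% × 156/365 = $6701.5890
Total = $14653.8959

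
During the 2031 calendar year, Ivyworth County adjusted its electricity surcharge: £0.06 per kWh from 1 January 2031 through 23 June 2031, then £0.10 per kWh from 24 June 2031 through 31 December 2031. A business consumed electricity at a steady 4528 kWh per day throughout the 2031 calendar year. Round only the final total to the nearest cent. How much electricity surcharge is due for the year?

£133,757.12

1 January – 23 June 2031: 174 days × 4528 kWh/day = 787,872 kWh at £0.06/kWh → £47,272.32
24 June – 31 December 2031: 191 days × 4528 kWh/day = 864,848 kWh at £0.10/kWh → £86,484.80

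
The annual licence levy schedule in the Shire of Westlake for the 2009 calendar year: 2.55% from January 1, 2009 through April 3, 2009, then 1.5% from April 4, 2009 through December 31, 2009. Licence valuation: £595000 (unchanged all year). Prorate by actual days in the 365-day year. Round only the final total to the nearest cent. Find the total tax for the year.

£10516.83

January 1 – April 3, 2009: 93 days at 2.55% → £595000 × 2.55% × 93/365 = £3865.8699
April 4 – December 31, 2009: 272 days at 1.5% → £595000 × 1.5% × 272/365 = £6650.9589
Total = £10516.8288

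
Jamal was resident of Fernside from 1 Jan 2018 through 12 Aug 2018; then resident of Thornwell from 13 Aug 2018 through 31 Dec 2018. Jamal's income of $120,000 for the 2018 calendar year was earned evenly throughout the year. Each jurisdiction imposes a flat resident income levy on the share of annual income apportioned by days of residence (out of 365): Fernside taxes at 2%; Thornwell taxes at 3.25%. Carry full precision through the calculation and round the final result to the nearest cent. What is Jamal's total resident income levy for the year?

$2,979.45

Fernside, 1 Jan – 12 Aug 2018: 224 days → $120,000 × 2% × 224/365 = $1,472.8767
Thornwell, 13 Aug – 31 Dec 2018: 141 days → $120,000 × 3.25% × 141/365 = $1,506.5753
Total = $2,979.4521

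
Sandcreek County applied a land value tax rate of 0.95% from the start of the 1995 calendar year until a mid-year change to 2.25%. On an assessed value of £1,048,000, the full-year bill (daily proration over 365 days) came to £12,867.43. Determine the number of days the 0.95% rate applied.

287 days

Let d = days at the first rate; then 365 − d days at the second rate.
£1,048,000 × [0.95%·d + 2.25%·(365−d)] / 365 = £12,867.43
Solving gives d = 287, so the new rate took effect on 15 Oct 1995.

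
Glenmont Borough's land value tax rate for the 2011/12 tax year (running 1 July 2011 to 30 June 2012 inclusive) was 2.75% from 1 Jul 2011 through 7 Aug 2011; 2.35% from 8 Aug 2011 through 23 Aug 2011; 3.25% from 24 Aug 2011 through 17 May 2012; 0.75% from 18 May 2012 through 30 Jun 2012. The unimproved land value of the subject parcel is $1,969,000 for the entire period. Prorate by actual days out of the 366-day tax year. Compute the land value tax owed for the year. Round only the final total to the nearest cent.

1 Jul – 7 Aug 2011: 38 days at 2.75% → $1,969,000 × 2.75% × 38/366 = $5,621.8716
8 Aug – 23 Aug 2011: 16 days at 2.35% → $1,969,000 × 2.35% × 16/366 = $2,022.7978
24 Aug 2011 – 17 May 2012: 268 days at 3.25% → $1,969,000 × 3.25% × 268/366 = $46,857.8962
18 May – 30 Jun 2012: 44 days at 0.75% → $1,969,000 × 0.75% × 44/366 = $1,775.3279
Total = $56,277.8934

$56,277.89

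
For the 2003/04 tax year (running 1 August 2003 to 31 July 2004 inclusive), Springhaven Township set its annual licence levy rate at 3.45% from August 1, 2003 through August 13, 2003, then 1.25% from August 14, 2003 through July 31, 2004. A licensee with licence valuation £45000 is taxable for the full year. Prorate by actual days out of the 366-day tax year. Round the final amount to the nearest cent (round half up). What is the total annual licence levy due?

£597.66

August 1 – August 13, 2003: 13 days at 3.45% → £45000 × 3.45% × 13/366 = £55.1434
August 14, 2003 – July 31, 2004: 353 days at 1.25% → £45000 × 1.25% × 353/366 = £542.5205
Total = £597.6639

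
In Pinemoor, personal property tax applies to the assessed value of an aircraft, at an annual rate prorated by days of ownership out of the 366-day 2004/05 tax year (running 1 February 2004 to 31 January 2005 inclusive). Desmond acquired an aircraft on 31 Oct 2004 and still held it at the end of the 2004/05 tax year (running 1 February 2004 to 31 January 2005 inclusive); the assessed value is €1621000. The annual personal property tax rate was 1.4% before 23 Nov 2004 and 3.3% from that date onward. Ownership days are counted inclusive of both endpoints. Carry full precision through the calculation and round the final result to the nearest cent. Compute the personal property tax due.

31 Oct – 22 Nov 2004: 23 days at 1.4% → €1621000 × 1.4% × 23/366 = €1426.1257
23 Nov 2004 – 31 Jan 2005: 70 days at 3.3% → €1621000 × 3.3% × 70/366 = €10230.9016
Total = €11657.0273

€11657.03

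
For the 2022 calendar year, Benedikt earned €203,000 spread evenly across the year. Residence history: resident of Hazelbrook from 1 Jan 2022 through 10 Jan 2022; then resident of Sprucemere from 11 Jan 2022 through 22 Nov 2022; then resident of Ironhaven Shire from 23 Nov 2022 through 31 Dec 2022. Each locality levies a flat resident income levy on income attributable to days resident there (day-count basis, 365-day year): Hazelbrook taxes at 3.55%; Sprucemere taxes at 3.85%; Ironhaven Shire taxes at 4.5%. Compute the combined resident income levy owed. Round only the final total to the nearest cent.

Hazelbrook, 1 Jan – 10 Jan 2022: 10 days → €203,000 × 3.55% × 10/365 = €197.4384
Sprucemere, 11 Jan – 22 Nov 2022: 316 days → €203,000 × 3.85% × 316/365 = €6,766.2959
Ironhaven Shire, 23 Nov – 31 Dec 2022: 39 days → €203,000 × 4.5% × 39/365 = €976.0685
Total = €7,939.8027

€7,939.80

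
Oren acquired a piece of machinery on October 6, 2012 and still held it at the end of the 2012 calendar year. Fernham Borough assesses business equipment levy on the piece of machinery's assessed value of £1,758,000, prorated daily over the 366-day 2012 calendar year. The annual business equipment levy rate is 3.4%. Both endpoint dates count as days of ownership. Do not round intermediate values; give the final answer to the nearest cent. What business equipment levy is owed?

Days held (October 6 – December 31, 2012): 87 out of 366
Tax = £1,758,000 × 3.4% × 87/366 = £14,208.0984

£14,208.10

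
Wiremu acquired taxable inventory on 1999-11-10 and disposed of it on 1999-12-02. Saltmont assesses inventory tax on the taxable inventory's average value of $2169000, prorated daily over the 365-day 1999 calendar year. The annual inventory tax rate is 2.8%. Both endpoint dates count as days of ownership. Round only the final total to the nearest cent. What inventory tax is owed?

Days held (1999-11-10 to 1999-12-02): 23 out of 365
Tax = $2169000 × 2.8% × 23/365 = $3826.9479

$3826.95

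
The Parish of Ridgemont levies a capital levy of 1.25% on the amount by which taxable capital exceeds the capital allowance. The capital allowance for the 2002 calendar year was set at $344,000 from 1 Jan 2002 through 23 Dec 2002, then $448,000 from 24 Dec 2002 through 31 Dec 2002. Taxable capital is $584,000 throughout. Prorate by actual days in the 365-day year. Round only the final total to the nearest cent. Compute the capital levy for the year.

1 Jan – 23 Dec 2002: 357 days, exemption $344,000 → ($584,000 − $344,000) × 1.25% × 357/365 = $2,934.2466
24 Dec – 31 Dec 2002: 8 days, exemption $448,000 → ($584,000 − $448,000) × 1.25% × 8/365 = $37.2603
Total = $2,971.5068

$2,971.51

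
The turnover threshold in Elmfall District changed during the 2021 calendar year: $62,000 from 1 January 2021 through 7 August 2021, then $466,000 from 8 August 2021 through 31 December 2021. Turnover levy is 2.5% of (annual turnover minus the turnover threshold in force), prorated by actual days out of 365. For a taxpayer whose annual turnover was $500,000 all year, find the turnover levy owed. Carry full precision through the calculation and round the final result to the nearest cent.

$6,910.00

1 January – 7 August 2021: 219 days, exemption $62,000 → ($500,000 − $62,000) × 2.5% × 219/365 = $6,570.0000
8 August – 31 December 2021: 146 days, exemption $466,000 → ($500,000 − $466,000) × 2.5% × 146/365 = $340.0000
Total = $6,910.0000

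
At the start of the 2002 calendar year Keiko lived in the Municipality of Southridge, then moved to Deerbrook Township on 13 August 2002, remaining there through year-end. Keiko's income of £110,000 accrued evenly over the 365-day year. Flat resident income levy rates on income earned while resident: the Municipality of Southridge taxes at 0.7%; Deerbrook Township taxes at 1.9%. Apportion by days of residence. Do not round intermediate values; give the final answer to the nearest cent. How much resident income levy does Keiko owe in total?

£1,279.92

The Municipality of Southridge, 1 January – 12 August 2002: 224 days → £110,000 × 0.7% × 224/365 = £472.5479
Deerbrook Township, 13 August – 31 December 2002: 141 days → £110,000 × 1.9% × 141/365 = £807.3699
Total = £1,279.9178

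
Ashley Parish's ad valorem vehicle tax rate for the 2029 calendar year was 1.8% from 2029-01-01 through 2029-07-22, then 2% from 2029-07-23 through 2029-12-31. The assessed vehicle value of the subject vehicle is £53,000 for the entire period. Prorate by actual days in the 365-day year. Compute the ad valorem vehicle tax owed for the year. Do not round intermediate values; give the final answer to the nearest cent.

£1,001.05

2029-01-01 to 2029-07-22: 203 days at 1.8% → £53,000 × 1.8% × 203/365 = £530.5808
2029-07-23 to 2029-12-31: 162 days at 2% → £53,000 × 2% × 162/365 = £470.4658
Total = £1,001.0466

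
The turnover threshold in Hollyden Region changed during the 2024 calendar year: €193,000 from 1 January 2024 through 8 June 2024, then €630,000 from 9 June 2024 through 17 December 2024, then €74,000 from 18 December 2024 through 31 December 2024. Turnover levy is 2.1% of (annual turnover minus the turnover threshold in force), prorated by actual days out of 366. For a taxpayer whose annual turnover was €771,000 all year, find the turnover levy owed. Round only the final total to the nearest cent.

€7,419.43

1 January – 8 June 2024: 160 days, exemption €193,000 → (€771,000 − €193,000) × 2.1% × 160/366 = €5,306.2295
9 June – 17 December 2024: 192 days, exemption €630,000 → (€771,000 − €630,000) × 2.1% × 192/366 = €1,553.3115
18 December – 31 December 2024: 14 days, exemption €74,000 → (€771,000 − €74,000) × 2.1% × 14/366 = €559.8852
Total = €7,419.4262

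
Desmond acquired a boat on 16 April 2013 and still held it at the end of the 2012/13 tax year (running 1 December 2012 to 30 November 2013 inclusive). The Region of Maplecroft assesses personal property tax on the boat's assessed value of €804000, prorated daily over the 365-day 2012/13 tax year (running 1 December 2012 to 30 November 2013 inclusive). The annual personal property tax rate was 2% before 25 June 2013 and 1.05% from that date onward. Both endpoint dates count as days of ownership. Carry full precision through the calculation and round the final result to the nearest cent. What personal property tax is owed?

€6761.31

16 April – 24 June 2013: 70 days at 2% → €804000 × 2% × 70/365 = €3083.8356
25 June – 30 November 2013: 159 days at 1.05% → €804000 × 1.05% × 159/365 = €3677.4740
Total = €6761.3096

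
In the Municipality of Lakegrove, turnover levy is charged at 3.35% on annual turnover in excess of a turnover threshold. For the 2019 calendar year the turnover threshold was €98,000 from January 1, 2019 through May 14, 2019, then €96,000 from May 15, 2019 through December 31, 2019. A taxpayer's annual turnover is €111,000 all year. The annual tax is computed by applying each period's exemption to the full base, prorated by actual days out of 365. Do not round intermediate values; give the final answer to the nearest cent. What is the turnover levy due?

January 1 – May 14, 2019: 134 days, exemption €98,000 → (€111,000 − €98,000) × 3.35% × 134/365 = €159.8822
May 15 – December 31, 2019: 231 days, exemption €96,000 → (€111,000 − €96,000) × 3.35% × 231/365 = €318.0205
Total = €477.9027

€477.90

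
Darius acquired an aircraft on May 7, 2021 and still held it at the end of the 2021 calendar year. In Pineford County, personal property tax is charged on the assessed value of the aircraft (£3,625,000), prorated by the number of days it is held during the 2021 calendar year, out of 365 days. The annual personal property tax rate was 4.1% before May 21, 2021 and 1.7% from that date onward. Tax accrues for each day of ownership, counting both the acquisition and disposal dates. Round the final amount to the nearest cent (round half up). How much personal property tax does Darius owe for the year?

£43,688.70

May 7 – May 20, 2021: 14 days at 4.1% → £3,625,000 × 4.1% × 14/365 = £5,700.6849
May 21 – December 31, 2021: 225 days at 1.7% → £3,625,000 × 1.7% × 225/365 = £37,988.0137
Total = £43,688.6986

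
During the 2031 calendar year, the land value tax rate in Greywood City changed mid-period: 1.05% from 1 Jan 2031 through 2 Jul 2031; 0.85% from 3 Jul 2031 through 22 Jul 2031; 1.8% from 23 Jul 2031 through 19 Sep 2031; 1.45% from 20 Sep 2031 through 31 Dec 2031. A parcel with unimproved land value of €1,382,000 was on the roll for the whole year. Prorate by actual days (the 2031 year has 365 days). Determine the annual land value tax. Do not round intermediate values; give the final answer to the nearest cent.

€17,594.94

1 Jan – 2 Jul 2031: 183 days at 1.05% → €1,382,000 × 1.05% × 183/365 = €7,275.3781
3 Jul – 22 Jul 2031: 20 days at 0.85% → €1,382,000 × 0.85% × 20/365 = €643.6712
23 Jul – 19 Sep 2031: 59 days at 1.8% → €1,382,000 × 1.8% × 59/365 = €4,021.0521
20 Sep – 31 Dec 2031: 103 days at 1.45% → €1,382,000 × 1.45% × 103/365 = €5,654.8411
Total = €17,594.9425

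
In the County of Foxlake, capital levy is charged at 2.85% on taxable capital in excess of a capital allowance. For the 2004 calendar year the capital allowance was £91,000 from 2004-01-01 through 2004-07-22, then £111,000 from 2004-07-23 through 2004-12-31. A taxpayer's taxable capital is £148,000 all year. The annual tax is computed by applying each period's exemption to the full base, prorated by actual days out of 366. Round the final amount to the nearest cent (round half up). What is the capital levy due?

2004-01-01 to 2004-07-22: 204 days, exemption £91,000 → (£148,000 − £91,000) × 2.85% × 204/366 = £905.4590
2004-07-23 to 2004-12-31: 162 days, exemption £111,000 → (£148,000 − £111,000) × 2.85% × 162/366 = £466.7459
Total = £1,372.2049

£1,372.20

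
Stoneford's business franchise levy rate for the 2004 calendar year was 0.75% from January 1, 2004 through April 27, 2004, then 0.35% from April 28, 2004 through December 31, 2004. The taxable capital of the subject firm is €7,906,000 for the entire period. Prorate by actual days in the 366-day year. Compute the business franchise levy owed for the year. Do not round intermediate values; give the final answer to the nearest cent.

€37,866.72

January 1 – April 27, 2004: 118 days at 0.75% → €7,906,000 × 0.75% × 118/366 = €19,116.9672
April 28 – December 31, 2004: 248 days at 0.35% → €7,906,000 × 0.35% × 248/366 = €18,749.7486
Total = €37,866.7158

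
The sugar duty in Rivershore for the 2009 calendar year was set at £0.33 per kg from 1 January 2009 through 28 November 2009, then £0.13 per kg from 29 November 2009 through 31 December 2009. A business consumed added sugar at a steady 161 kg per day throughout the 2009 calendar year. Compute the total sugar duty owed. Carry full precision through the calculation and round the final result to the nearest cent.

1 January – 28 November 2009: 332 days × 161 kg/day = 53,452 kg at £0.33/kg → £17,639.16
29 November – 31 December 2009: 33 days × 161 kg/day = 5,313 kg at £0.13/kg → £690.69

£18,329.85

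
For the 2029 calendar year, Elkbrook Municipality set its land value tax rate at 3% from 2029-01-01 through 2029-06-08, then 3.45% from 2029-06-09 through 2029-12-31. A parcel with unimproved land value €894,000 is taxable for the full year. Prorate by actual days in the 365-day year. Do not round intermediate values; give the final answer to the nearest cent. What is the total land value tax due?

2029-01-01 to 2029-06-08: 159 days at 3% → €894,000 × 3% × 159/365 = €11,683.2329
2029-06-09 to 2029-12-31: 206 days at 3.45% → €894,000 × 3.45% × 206/365 = €17,407.2822
Total = €29,090.5151

€29,090.52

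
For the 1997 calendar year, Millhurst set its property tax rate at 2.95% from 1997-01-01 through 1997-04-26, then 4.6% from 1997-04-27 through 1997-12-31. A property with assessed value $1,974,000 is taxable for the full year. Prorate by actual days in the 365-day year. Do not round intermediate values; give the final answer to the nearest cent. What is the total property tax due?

$80,452.67

1997-01-01 to 1997-04-26: 116 days at 2.95% → $1,974,000 × 2.95% × 116/365 = $18,506.9260
1997-04-27 to 1997-12-31: 249 days at 4.6% → $1,974,000 × 4.6% × 249/365 = $61,945.7425
Total = $80,452.6685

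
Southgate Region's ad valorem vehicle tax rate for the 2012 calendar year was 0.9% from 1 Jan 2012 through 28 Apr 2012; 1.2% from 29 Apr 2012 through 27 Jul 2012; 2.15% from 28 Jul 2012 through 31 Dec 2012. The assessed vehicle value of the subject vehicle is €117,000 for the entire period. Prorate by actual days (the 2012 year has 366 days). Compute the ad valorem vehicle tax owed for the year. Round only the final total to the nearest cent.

€1,766.67

1 Jan – 28 Apr 2012: 119 days at 0.9% → €117,000 × 0.9% × 119/366 = €342.3689
29 Apr – 27 Jul 2012: 90 days at 1.2% → €117,000 × 1.2% × 90/366 = €345.2459
28 Jul – 31 Dec 2012: 157 days at 2.15% → €117,000 × 2.15% × 157/366 = €1,079.0533
Total = €1,766.6680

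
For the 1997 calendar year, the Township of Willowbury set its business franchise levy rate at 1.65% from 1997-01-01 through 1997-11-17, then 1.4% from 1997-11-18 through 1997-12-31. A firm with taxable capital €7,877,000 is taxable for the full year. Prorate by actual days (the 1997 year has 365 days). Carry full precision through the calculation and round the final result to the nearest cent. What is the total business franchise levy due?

€127,596.61

1997-01-01 to 1997-11-17: 321 days at 1.65% → €7,877,000 × 1.65% × 321/365 = €114,302.8233
1997-11-18 to 1997-12-31: 44 days at 1.4% → €7,877,000 × 1.4% × 44/365 = €13,293.7863
Total = €127,596.6096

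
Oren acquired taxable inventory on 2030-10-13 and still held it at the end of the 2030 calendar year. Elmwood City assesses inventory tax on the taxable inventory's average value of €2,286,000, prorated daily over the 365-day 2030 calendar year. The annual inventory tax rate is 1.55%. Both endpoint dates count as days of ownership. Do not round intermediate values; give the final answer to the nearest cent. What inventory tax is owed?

€7,766.14

Days held (2030-10-13 to 2030-12-31): 80 out of 365
Tax = €2,286,000 × 1.55% × 80/365 = €7,766.1370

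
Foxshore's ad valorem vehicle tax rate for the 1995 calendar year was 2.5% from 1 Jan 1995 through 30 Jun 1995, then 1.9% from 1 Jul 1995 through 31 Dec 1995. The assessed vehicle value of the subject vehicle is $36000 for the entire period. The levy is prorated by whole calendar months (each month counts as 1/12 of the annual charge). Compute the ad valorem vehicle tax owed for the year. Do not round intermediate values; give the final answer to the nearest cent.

$792.00

1 Jan – 30 Jun 1995: 6 months at 2.5% → $36000 × 2.5% × 6/12 = $450.0000
1 Jul – 31 Dec 1995: 6 months at 1.9% → $36000 × 1.9% × 6/12 = $342.0000
Total = $792.0000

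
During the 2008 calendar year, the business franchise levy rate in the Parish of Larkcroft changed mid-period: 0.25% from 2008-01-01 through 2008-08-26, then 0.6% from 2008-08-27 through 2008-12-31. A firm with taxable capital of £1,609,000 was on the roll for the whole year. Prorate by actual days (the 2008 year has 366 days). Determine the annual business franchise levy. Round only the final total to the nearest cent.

£5,976.60

2008-01-01 to 2008-08-26: 239 days at 0.25% → £1,609,000 × 0.25% × 239/366 = £2,626.7145
2008-08-27 to 2008-12-31: 127 days at 0.6% → £1,609,000 × 0.6% × 127/366 = £3,349.8852
Total = £5,976.5997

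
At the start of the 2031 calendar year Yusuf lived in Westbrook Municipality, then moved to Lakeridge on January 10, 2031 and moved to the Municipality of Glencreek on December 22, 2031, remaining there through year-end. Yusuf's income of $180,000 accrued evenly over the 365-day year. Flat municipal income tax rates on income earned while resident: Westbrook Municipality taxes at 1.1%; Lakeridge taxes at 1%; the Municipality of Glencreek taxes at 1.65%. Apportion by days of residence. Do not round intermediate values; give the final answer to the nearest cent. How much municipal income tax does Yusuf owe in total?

Westbrook Municipality, January 1 – January 9, 2031: 9 days → $180,000 × 1.1% × 9/365 = $48.8219
Lakeridge, January 10 – December 21, 2031: 346 days → $180,000 × 1% × 346/365 = $1,706.3014
The Municipality of Glencreek, December 22 – December 31, 2031: 10 days → $180,000 × 1.65% × 10/365 = $81.3699
Total = $1,836.4932

$1,836.49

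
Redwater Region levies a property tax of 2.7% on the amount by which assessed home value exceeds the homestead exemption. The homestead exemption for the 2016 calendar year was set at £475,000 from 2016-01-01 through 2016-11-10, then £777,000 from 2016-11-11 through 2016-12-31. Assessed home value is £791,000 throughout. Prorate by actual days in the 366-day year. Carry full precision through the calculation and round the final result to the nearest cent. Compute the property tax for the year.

£7,395.79

2016-01-01 to 2016-11-10: 315 days, exemption £475,000 → (£791,000 − £475,000) × 2.7% × 315/366 = £7,343.1148
2016-11-11 to 2016-12-31: 51 days, exemption £777,000 → (£791,000 − £777,000) × 2.7% × 51/366 = £52.6721
Total = £7,395.7869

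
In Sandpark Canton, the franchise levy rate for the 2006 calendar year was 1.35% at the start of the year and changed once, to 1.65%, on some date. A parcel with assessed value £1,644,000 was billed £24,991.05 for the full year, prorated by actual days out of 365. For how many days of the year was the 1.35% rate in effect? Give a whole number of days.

158 days

Let d = days at the first rate; then 365 − d days at the second rate.
£1,644,000 × [1.35%·d + 1.65%·(365−d)] / 365 = £24,991.05
Solving gives d = 158, so the new rate took effect on June 8, 2006.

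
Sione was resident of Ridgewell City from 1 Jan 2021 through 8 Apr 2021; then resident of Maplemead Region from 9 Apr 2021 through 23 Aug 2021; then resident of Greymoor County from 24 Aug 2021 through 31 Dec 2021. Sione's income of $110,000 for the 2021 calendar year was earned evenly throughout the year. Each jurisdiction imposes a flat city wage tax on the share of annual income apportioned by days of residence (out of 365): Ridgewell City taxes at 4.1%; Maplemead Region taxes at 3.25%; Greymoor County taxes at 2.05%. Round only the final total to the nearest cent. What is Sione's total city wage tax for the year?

Ridgewell City, 1 Jan – 8 Apr 2021: 98 days → $110,000 × 4.1% × 98/365 = $1,210.9041
Maplemead Region, 9 Apr – 23 Aug 2021: 137 days → $110,000 × 3.25% × 137/365 = $1,341.8493
Greymoor County, 24 Aug – 31 Dec 2021: 130 days → $110,000 × 2.05% × 130/365 = $803.1507
Total = $3,355.9041

$3,355.90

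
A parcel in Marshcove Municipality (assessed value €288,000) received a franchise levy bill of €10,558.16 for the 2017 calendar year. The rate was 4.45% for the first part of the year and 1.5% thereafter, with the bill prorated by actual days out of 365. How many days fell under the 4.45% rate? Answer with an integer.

Let d = days at the first rate; then 365 − d days at the second rate.
€288,000 × [4.45%·d + 1.5%·(365−d)] / 365 = €10,558.16
Solving gives d = 268, so the new rate took effect on 26 September 2017.

268 days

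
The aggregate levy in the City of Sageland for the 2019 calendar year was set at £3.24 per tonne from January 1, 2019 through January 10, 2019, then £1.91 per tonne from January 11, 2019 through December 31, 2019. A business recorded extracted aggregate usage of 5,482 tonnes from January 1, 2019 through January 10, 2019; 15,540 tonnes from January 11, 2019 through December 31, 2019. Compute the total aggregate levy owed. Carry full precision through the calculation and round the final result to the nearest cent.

£47,443.08

January 1 – January 10, 2019: 5,482 tonnes at £3.24/tonne → £17,761.68
January 11 – December 31, 2019: 15,540 tonnes at £1.91/tonne → £29,681.40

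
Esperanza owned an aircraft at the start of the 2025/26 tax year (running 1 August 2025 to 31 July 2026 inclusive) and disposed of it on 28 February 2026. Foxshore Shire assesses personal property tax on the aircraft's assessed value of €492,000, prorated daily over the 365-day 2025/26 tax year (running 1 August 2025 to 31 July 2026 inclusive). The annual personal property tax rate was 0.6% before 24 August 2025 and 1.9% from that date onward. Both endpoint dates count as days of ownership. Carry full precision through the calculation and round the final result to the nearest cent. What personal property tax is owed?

€5,026.49

1 August – 23 August 2025: 23 days at 0.6% → €492,000 × 0.6% × 23/365 = €186.0164
24 August 2025 – 28 February 2026: 189 days at 1.9% → €492,000 × 1.9% × 189/365 = €4,840.4712
Total = €5,026.4877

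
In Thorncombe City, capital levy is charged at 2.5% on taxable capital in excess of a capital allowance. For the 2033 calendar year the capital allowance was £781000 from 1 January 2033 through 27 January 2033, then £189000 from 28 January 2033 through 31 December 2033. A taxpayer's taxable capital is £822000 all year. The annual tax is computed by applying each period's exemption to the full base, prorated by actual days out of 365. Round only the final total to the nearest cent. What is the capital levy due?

1 January – 27 January 2033: 27 days, exemption £781000 → (£822000 − £781000) × 2.5% × 27/365 = £75.8219
28 January – 31 December 2033: 338 days, exemption £189000 → (£822000 − £189000) × 2.5% × 338/365 = £14654.3836
Total = £14730.2055

£14730.21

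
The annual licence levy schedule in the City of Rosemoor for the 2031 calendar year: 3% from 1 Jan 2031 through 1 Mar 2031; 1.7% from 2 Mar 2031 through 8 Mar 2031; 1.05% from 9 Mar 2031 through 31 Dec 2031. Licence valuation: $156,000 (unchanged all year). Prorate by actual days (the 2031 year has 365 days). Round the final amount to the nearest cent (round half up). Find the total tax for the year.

$2,157.50

1 Jan – 1 Mar 2031: 60 days at 3% → $156,000 × 3% × 60/365 = $769.3151
2 Mar – 8 Mar 2031: 7 days at 1.7% → $156,000 × 1.7% × 7/365 = $50.8603
9 Mar – 31 Dec 2031: 298 days at 1.05% → $156,000 × 1.05% × 298/365 = $1,337.3260
Total = $2,157.5014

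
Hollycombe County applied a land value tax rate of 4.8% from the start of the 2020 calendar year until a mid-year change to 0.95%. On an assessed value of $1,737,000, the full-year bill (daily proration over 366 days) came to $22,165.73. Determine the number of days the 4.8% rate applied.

Let d = days at the first rate; then 366 − d days at the second rate.
$1,737,000 × [4.8%·d + 0.95%·(366−d)] / 366 = $22,165.73
Solving gives d = 31, so the new rate took effect on February 1, 2020.

31 days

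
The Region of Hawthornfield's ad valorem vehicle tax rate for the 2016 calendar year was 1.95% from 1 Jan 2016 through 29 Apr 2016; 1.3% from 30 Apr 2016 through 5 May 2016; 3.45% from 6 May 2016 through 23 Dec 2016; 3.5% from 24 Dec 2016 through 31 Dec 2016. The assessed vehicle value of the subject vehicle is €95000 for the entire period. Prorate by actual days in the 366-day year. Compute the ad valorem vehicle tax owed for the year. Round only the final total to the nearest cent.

€2777.84

1 Jan – 29 Apr 2016: 120 days at 1.95% → €95000 × 1.95% × 120/366 = €607.3770
30 Apr – 5 May 2016: 6 days at 1.3% → €95000 × 1.3% × 6/366 = €20.2459
6 May – 23 Dec 2016: 232 days at 3.45% → €95000 × 3.45% × 232/366 = €2077.5410
24 Dec – 31 Dec 2016: 8 days at 3.5% → €95000 × 3.5% × 8/366 = €72.6776
Total = €2777.8415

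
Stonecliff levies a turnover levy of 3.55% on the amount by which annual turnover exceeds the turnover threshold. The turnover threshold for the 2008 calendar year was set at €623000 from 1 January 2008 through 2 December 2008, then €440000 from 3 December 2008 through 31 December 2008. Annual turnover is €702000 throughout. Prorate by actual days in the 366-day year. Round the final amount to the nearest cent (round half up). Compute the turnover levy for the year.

1 January – 2 December 2008: 337 days, exemption €623000 → (€702000 − €623000) × 3.55% × 337/366 = €2582.2855
3 December – 31 December 2008: 29 days, exemption €440000 → (€702000 − €440000) × 3.55% × 29/366 = €736.9645
Total = €3319.2500

€3319.25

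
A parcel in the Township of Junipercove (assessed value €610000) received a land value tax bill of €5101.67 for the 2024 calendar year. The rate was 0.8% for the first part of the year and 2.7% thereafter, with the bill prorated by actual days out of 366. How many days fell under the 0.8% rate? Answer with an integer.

Let d = days at the first rate; then 366 − d days at the second rate.
€610000 × [0.8%·d + 2.7%·(366−d)] / 366 = €5101.67
Solving gives d = 359, so the new rate took effect on 25 Dec 2024.

359 days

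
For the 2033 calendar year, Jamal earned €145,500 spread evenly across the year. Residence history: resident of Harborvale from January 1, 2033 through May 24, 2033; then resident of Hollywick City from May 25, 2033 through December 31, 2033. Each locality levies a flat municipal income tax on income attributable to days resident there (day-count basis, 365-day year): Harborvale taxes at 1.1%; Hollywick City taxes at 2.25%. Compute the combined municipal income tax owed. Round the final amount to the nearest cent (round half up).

€2,613.62

Harborvale, January 1 – May 24, 2033: 144 days → €145,500 × 1.1% × 144/365 = €631.4301
Hollywick City, May 25 – December 31, 2033: 221 days → €145,500 × 2.25% × 221/365 = €1,982.1884
Total = €2,613.6185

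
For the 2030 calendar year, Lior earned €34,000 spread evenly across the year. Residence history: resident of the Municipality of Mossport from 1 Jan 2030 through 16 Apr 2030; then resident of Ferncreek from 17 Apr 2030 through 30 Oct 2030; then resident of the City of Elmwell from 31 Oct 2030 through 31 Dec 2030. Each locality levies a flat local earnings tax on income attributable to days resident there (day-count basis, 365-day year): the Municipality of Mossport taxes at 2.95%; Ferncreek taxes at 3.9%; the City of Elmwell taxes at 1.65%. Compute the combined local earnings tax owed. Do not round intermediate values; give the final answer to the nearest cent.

€1,102.25

The Municipality of Mossport, 1 Jan – 16 Apr 2030: 106 days → €34,000 × 2.95% × 106/365 = €291.2822
Ferncreek, 17 Apr – 30 Oct 2030: 197 days → €34,000 × 3.9% × 197/365 = €715.6767
The City of Elmwell, 31 Oct – 31 Dec 2030: 62 days → €34,000 × 1.65% × 62/365 = €95.2932
Total = €1,102.2521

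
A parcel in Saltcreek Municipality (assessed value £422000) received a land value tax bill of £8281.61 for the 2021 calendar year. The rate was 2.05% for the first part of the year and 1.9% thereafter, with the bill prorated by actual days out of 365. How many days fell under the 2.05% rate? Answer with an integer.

152 days

Let d = days at the first rate; then 365 − d days at the second rate.
£422000 × [2.05%·d + 1.9%·(365−d)] / 365 = £8281.61
Solving gives d = 152, so the new rate took effect on June 2, 2021.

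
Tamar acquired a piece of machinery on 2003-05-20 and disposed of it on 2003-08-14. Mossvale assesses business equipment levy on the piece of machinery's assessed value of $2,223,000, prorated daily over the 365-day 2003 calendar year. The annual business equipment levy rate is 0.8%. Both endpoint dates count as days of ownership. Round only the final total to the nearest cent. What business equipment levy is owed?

Days held (2003-05-20 to 2003-08-14): 87 out of 365
Tax = $2,223,000 × 0.8% × 87/365 = $4,238.9260

$4,238.93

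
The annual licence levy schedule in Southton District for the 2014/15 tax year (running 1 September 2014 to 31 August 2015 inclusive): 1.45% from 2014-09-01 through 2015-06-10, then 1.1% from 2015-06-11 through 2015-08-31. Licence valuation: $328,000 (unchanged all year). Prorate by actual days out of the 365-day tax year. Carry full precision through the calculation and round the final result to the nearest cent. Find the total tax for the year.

$4,498.09

2014-09-01 to 2015-06-10: 283 days at 1.45% → $328,000 × 1.45% × 283/365 = $3,687.5288
2015-06-11 to 2015-08-31: 82 days at 1.1% → $328,000 × 1.1% × 82/365 = $810.5644
Total = $4,498.0932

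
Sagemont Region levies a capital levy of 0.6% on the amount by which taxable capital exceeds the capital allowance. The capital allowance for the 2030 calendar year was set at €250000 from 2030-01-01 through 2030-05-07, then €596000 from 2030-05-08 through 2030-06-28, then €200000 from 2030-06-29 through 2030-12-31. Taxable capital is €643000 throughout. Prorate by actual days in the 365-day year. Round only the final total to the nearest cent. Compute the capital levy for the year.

2030-01-01 to 2030-05-07: 127 days, exemption €250000 → (€643000 − €250000) × 0.6% × 127/365 = €820.4548
2030-05-08 to 2030-06-28: 52 days, exemption €596000 → (€643000 − €596000) × 0.6% × 52/365 = €40.1753
2030-06-29 to 2030-12-31: 186 days, exemption €200000 → (€643000 − €200000) × 0.6% × 186/365 = €1354.4877
Total = €2215.1178

€2215.12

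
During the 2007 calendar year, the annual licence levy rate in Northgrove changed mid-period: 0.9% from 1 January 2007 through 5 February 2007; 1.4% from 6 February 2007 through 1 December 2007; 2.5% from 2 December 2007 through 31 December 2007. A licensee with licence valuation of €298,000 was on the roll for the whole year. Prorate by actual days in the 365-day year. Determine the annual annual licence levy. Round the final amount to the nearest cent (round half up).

1 January – 5 February 2007: 36 days at 0.9% → €298,000 × 0.9% × 36/365 = €264.5260
6 February – 1 December 2007: 299 days at 1.4% → €298,000 × 1.4% × 299/365 = €3,417.6110
2 December – 31 December 2007: 30 days at 2.5% → €298,000 × 2.5% × 30/365 = €612.3288
Total = €4,294.4658

€4,294.47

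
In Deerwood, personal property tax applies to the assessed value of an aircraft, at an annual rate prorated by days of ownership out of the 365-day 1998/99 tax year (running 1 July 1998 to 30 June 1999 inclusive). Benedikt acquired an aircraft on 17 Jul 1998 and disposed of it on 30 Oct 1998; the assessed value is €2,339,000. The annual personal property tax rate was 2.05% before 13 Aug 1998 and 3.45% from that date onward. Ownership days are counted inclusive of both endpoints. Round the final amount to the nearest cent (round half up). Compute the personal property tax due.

€21,012.55

17 Jul – 12 Aug 1998: 27 days at 2.05% → €2,339,000 × 2.05% × 27/365 = €3,546.9493
13 Aug – 30 Oct 1998: 79 days at 3.45% → €2,339,000 × 3.45% × 79/365 = €17,465.6014
Total = €21,012.5507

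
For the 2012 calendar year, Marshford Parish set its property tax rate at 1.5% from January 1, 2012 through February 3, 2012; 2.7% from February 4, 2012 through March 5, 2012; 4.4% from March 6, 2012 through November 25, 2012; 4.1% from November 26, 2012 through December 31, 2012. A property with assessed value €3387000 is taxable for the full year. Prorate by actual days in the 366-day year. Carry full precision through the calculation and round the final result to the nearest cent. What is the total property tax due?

January 1 – February 3, 2012: 34 days at 1.5% → €3387000 × 1.5% × 34/366 = €4719.5902
February 4 – March 5, 2012: 31 days at 2.7% → €3387000 × 2.7% × 31/366 = €7745.6803
March 6 – November 25, 2012: 265 days at 4.4% → €3387000 × 4.4% × 265/366 = €107902.7869
November 26 – December 31, 2012: 36 days at 4.1% → €3387000 × 4.1% × 36/366 = €13659.0492
Total = €134027.1066

€134027.11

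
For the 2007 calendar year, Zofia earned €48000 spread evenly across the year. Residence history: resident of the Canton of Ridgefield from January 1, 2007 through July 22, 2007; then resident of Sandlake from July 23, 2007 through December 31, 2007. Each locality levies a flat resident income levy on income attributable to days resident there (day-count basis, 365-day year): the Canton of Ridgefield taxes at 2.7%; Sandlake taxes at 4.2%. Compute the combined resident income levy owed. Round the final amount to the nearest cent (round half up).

The Canton of Ridgefield, January 1 – July 22, 2007: 203 days → €48000 × 2.7% × 203/365 = €720.7890
Sandlake, July 23 – December 31, 2007: 162 days → €48000 × 4.2% × 162/365 = €894.7726
Total = €1615.5616

€1615.56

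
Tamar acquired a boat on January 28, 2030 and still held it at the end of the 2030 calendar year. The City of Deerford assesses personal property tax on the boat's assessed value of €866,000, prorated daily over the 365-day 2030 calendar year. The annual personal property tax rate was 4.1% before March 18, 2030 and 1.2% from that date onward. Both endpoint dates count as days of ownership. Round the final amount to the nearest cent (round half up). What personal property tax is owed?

January 28 – March 17, 2030: 49 days at 4.1% → €866,000 × 4.1% × 49/365 = €4,766.5589
March 18 – December 31, 2030: 289 days at 1.2% → €866,000 × 1.2% × 289/365 = €8,228.1863
Total = €12,994.7452

€12,994.75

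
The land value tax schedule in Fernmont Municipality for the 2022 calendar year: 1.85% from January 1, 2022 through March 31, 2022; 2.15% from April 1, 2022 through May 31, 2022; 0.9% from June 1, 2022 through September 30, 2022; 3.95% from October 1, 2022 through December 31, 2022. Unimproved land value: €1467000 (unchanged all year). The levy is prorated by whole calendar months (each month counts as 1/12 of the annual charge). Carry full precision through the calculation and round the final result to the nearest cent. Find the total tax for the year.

January 1 – March 31, 2022: 3 months at 1.85% → €1467000 × 1.85% × 3/12 = €6784.8750
April 1 – May 31, 2022: 2 months at 2.15% → €1467000 × 2.15% × 2/12 = €5256.7500
June 1 – September 30, 2022: 4 months at 0.9% → €1467000 × 0.9% × 4/12 = €4401.0000
October 1 – December 31, 2022: 3 months at 3.95% → €1467000 × 3.95% × 3/12 = €14486.6250
Total = €30929.2500

€30929.25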